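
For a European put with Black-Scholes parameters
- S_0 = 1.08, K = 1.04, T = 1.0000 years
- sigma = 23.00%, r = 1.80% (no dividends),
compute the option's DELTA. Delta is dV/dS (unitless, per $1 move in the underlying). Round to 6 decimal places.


d1 = 0.3573492521; d2 = 0.1273492521
phi(d1) = 0.3742662722; exp(-qT) = 1.0000000000; exp(-rT) = 0.9821610324
N(-d1) = 0.3604151814
Delta = -exp(-qT) * N(-d1) = -1.0000000000 * 0.3604151814 = -0.360415

Answer: Delta = -0.360415


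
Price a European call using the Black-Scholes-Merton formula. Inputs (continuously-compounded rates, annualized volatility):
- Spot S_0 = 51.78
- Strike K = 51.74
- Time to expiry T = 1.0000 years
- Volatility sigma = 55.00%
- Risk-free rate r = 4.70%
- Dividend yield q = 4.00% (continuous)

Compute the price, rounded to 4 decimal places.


d1 = (ln(S/K) + (r - q + 0.5*sigma^2) * T) / (sigma * sqrt(T)) = 0.28913236
d2 = d1 - sigma * sqrt(T) = -0.26086764
exp(-rT) = 0.95408740; exp(-qT) = 0.96078944
C = S_0 * exp(-qT) * N(d1) - K * exp(-rT) * N(d2)
N(d1) = 0.61375995; N(d2) = 0.39709729
C = 51.7800 * 0.96078944 * 0.61375995 - 51.7400 * 0.95408740 * 0.39709729 = 10.9319

Answer: Price = 10.9319


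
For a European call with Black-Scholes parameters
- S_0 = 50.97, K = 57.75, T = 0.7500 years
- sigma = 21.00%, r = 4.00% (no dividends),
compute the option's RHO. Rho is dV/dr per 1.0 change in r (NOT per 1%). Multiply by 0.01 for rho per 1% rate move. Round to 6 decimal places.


Answer: Rho = 11.350727

Derivation:
d1 = -0.4308057120; d2 = -0.6126710468
phi(d1) = 0.3635874934; exp(-qT) = 1.0000000000; exp(-rT) = 0.9704455335
N(d2) = 0.2700469353
Rho = K*T*exp(-rT)*N(d2) = 57.7500 * 0.7500 * 0.9704455335 * 0.2700469353 = 11.350727


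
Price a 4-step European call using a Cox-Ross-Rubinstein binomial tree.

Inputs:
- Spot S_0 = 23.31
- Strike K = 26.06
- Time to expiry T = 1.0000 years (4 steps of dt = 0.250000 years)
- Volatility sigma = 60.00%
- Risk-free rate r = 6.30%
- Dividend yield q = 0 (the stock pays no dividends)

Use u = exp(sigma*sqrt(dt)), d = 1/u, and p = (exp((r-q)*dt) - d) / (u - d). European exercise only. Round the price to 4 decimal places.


dt = T/N = 0.250000
u = exp(sigma*sqrt(dt)) = 1.349859; d = 1/u = 0.740818
p = (exp((r-q)*dt) - d) / (u - d) = 0.451623
Discount per step: exp(-r*dt) = 0.984373
Stock lattice S(k, i) with i counting down-moves:
  k=0: S(0,0) = 23.3100
  k=1: S(1,0) = 31.4652; S(1,1) = 17.2685
  k=2: S(2,0) = 42.4736; S(2,1) = 23.3100; S(2,2) = 12.7928
  k=3: S(3,0) = 57.3333; S(3,1) = 31.4652; S(3,2) = 17.2685; S(3,3) = 9.4771
  k=4: S(4,0) = 77.3919; S(4,1) = 42.4736; S(4,2) = 23.3100; S(4,3) = 12.7928; S(4,4) = 7.0208
Terminal payoffs V(N, i) = max(S_T - K, 0):
  V(4,0) = 51.331925; V(4,1) = 16.413589; V(4,2) = 0.000000; V(4,3) = 0.000000; V(4,4) = 0.000000
Backward induction: V(k, i) = exp(-r*dt) * [p * V(k+1, i) + (1-p) * V(k+1, i+1)].
  V(3,0) = exp(-r*dt) * [p*51.331925 + (1-p)*16.413589] = 31.680578
  V(3,1) = exp(-r*dt) * [p*16.413589 + (1-p)*0.000000] = 7.296911
  V(3,2) = exp(-r*dt) * [p*0.000000 + (1-p)*0.000000] = 0.000000
  V(3,3) = exp(-r*dt) * [p*0.000000 + (1-p)*0.000000] = 0.000000
  V(2,0) = exp(-r*dt) * [p*31.680578 + (1-p)*7.296911] = 18.023015
  V(2,1) = exp(-r*dt) * [p*7.296911 + (1-p)*0.000000] = 3.243953
  V(2,2) = exp(-r*dt) * [p*0.000000 + (1-p)*0.000000] = 0.000000
  V(1,0) = exp(-r*dt) * [p*18.023015 + (1-p)*3.243953] = 9.763518
  V(1,1) = exp(-r*dt) * [p*3.243953 + (1-p)*0.000000] = 1.442149
  V(0,0) = exp(-r*dt) * [p*9.763518 + (1-p)*1.442149] = 5.119004

Answer: Price = V(0,0) = 5.1190


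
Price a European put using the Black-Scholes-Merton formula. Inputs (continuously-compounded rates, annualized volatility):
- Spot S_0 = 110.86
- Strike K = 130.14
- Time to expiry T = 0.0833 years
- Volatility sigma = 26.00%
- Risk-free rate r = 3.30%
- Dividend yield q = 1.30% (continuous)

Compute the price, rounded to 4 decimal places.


d1 = (ln(S/K) + (r - q + 0.5*sigma^2) * T) / (sigma * sqrt(T)) = -2.07702592
d2 = d1 - sigma * sqrt(T) = -2.15206644
exp(-rT) = 0.99725487; exp(-qT) = 0.99891769
P = K * exp(-rT) * N(-d2) - S_0 * exp(-qT) * N(-d1)
N(-d1) = 0.98110042; N(-d2) = 0.98430394
P = 130.1400 * 0.99725487 * 0.98430394 - 110.8600 * 0.99891769 * 0.98110042 = 19.0986

Answer: Price = 19.0986


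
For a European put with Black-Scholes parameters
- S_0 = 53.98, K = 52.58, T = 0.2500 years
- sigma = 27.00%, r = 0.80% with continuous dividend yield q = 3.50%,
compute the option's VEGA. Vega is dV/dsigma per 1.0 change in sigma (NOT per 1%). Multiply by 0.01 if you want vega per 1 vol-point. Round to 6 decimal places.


Answer: Vega = 10.436132

Derivation:
d1 = 0.2121502836; d2 = 0.0771502836
phi(d1) = 0.3900647981; exp(-qT) = 0.9912881698; exp(-rT) = 0.9980019987
Vega = S * exp(-qT) * phi(d1) * sqrt(T) = 53.9800 * 0.9912881698 * 0.3900647981 * 0.5000000000 = 10.436132


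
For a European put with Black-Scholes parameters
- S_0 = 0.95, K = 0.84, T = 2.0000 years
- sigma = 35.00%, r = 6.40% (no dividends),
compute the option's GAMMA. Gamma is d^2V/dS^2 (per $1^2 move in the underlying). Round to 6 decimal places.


d1 = 0.7547053565; d2 = 0.2597306097
phi(d1) = 0.3000732640; exp(-qT) = 1.0000000000; exp(-rT) = 0.8798533791
Gamma = exp(-qT) * phi(d1) / (S * sigma * sqrt(T)) = 1.0000000000 * 0.3000732640 / (0.9500 * 0.3500 * 1.4142135624) = 0.638147

Answer: Gamma = 0.638147


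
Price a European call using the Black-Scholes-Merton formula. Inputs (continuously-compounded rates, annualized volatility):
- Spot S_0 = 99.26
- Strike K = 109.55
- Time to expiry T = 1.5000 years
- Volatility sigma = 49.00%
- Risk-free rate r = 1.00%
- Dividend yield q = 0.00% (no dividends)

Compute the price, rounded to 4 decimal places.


Answer: Price = 20.3339

Derivation:
d1 = (ln(S/K) + (r - q + 0.5*sigma^2) * T) / (sigma * sqrt(T)) = 0.16069420
d2 = d1 - sigma * sqrt(T) = -0.43943079
exp(-rT) = 0.98511194; exp(-qT) = 1.00000000
C = S_0 * exp(-qT) * N(d1) - K * exp(-rT) * N(d2)
N(d1) = 0.56383287; N(d2) = 0.33017471
C = 99.2600 * 1.00000000 * 0.56383287 - 109.5500 * 0.98511194 * 0.33017471 = 20.3339


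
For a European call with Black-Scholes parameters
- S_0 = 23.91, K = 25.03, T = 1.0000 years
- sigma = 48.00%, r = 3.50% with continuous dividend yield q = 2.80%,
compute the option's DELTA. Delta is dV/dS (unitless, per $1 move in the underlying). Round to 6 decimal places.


d1 = 0.1592118251; d2 = -0.3207881749
phi(d1) = 0.3939179123; exp(-qT) = 0.9723883668; exp(-rT) = 0.9656054163
N(d1) = 0.5632490062
Delta = exp(-qT) * N(d1) = 0.9723883668 * 0.5632490062 = 0.547697

Answer: Delta = 0.547697


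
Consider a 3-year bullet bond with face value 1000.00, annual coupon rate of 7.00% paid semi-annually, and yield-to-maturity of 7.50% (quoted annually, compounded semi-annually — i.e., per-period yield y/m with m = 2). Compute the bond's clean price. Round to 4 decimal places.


Answer: Price = 986.7873

Derivation:
Coupon per period c = face * coupon_rate / m = 35.000000
Periods per year m = 2; per-period yield y/m = 0.037500
Number of cashflows N = 6
Cashflows (t years, CF_t, discount factor 1/(1+y/m)^(m*t), PV):
  t = 0.5000: CF_t = 35.000000, DF = 0.963855, PV = 33.734940
  t = 1.0000: CF_t = 35.000000, DF = 0.929017, PV = 32.515605
  t = 1.5000: CF_t = 35.000000, DF = 0.895438, PV = 31.340342
  t = 2.0000: CF_t = 35.000000, DF = 0.863073, PV = 30.207558
  t = 2.5000: CF_t = 35.000000, DF = 0.831878, PV = 29.115719
  t = 3.0000: CF_t = 1035.000000, DF = 0.801810, PV = 829.873158
Price P = sum_t PV_t = 986.787321


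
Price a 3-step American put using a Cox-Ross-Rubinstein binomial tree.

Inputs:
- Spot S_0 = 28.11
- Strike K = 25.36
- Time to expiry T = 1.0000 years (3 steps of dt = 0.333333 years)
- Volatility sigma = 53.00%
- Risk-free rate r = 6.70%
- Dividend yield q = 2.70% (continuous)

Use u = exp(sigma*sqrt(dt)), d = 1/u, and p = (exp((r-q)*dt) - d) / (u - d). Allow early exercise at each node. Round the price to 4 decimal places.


dt = T/N = 0.333333
u = exp(sigma*sqrt(dt)) = 1.357976; d = 1/u = 0.736390
p = (exp((r-q)*dt) - d) / (u - d) = 0.445687
Discount per step: exp(-r*dt) = 0.977914
Stock lattice S(k, i) with i counting down-moves:
  k=0: S(0,0) = 28.1100
  k=1: S(1,0) = 38.1727; S(1,1) = 20.6999
  k=2: S(2,0) = 51.8376; S(2,1) = 28.1100; S(2,2) = 15.2432
  k=3: S(3,0) = 70.3943; S(3,1) = 38.1727; S(3,2) = 20.6999; S(3,3) = 11.2249
Terminal payoffs V(N, i) = max(K - S_T, 0):
  V(3,0) = 0.000000; V(3,1) = 0.000000; V(3,2) = 4.660082; V(3,3) = 14.135056
Backward induction: V(k, i) = exp(-r*dt) * [p * V(k+1, i) + (1-p) * V(k+1, i+1)]; then take max(V_cont, immediate exercise) for American.
  V(2,0) = exp(-r*dt) * [p*0.000000 + (1-p)*0.000000] = 0.000000; exercise = 0.000000; V(2,0) = max -> 0.000000
  V(2,1) = exp(-r*dt) * [p*0.000000 + (1-p)*4.660082] = 2.526095; exercise = 0.000000; V(2,1) = max -> 2.526095
  V(2,2) = exp(-r*dt) * [p*4.660082 + (1-p)*14.135056] = 9.693269; exercise = 10.116791; V(2,2) = max -> 10.116791
  V(1,0) = exp(-r*dt) * [p*0.000000 + (1-p)*2.526095] = 1.369323; exercise = 0.000000; V(1,0) = max -> 1.369323
  V(1,1) = exp(-r*dt) * [p*2.526095 + (1-p)*10.116791] = 6.585000; exercise = 4.660082; V(1,1) = max -> 6.585000
  V(0,0) = exp(-r*dt) * [p*1.369323 + (1-p)*6.585000] = 4.166347; exercise = 0.000000; V(0,0) = max -> 4.166347

Answer: Price = V(0,0) = 4.1663


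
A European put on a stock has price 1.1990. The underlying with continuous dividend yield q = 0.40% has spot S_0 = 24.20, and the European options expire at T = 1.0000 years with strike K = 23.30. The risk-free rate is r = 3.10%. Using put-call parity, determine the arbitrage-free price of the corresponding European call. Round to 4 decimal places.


Answer: Call price = 2.7136

Derivation:
Put-call parity: C - P = S_0 * exp(-qT) - K * exp(-rT).
S_0 * exp(-qT) = 24.2000 * 0.99600799 = 24.10339334
K * exp(-rT) = 23.3000 * 0.96947557 = 22.58878085
C = P + S*exp(-qT) - K*exp(-rT)
C = 1.1990 + 24.10339334 - 22.58878085 = 2.7136


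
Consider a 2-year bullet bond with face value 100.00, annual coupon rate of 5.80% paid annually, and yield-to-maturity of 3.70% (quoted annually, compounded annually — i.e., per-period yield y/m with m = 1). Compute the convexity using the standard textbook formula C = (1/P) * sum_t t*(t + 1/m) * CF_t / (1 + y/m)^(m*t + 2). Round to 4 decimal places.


Coupon per period c = face * coupon_rate / m = 5.800000
Periods per year m = 1; per-period yield y/m = 0.037000
Number of cashflows N = 2
Cashflows (t years, CF_t, discount factor 1/(1+y/m)^(m*t), PV):
  t = 1.0000: CF_t = 5.800000, DF = 0.964320, PV = 5.593057
  t = 2.0000: CF_t = 105.800000, DF = 0.929913, PV = 98.384833
Price P = sum_t PV_t = 103.977890
Convexity numerator sum_t t*(t + 1/m) * CF_t / (1+y/m)^(m*t + 2):
  t = 1.0000: term = 10.402117
  t = 2.0000: term = 548.936226
Convexity = (1/P) * sum = 559.338343 / 103.977890 = 5.379397

Answer: Convexity = 5.3794


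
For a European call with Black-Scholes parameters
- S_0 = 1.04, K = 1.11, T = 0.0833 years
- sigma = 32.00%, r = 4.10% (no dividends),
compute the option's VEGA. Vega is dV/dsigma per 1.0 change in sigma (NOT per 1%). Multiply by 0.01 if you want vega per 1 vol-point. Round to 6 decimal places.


d1 = -0.6221368173; d2 = -0.7144943833
phi(d1) = 0.3287473873; exp(-qT) = 1.0000000000; exp(-rT) = 0.9965905255
Vega = S * exp(-qT) * phi(d1) * sqrt(T) = 1.0400 * 1.0000000000 * 0.3287473873 * 0.2886173938 = 0.098678

Answer: Vega = 0.098678


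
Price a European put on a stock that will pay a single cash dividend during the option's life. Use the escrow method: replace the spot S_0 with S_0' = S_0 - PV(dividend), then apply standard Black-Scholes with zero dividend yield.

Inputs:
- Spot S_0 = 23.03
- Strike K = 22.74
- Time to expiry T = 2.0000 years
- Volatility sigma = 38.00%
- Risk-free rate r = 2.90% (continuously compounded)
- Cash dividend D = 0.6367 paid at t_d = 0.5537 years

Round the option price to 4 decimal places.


PV(D) = D * exp(-r * t_d) = 0.6367 * 0.98407093 = 0.62655796
S_0' = S_0 - PV(D) = 23.0300 - 0.62655796 = 22.40344204
d1 = (ln(S_0'/K) + (r + sigma^2/2)*T) / (sigma*sqrt(T)) = 0.34888113
d2 = d1 - sigma*sqrt(T) = -0.18852002
exp(-rT) = 0.94364995
N(-d1) = 0.36358928; N(-d2) = 0.57476549
P = K * exp(-rT) * N(-d2) - S_0' * N(-d1) = 22.7400 * 0.94364995 * 0.57476549 - 22.40344204 * 0.36358928 = 4.1880

Answer: Price = 4.1880


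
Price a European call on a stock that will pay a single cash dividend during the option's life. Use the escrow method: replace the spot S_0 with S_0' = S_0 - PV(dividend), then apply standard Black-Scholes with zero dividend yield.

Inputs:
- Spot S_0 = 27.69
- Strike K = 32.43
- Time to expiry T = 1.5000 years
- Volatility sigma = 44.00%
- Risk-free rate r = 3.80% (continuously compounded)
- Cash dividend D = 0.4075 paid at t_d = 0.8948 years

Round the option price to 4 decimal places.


PV(D) = D * exp(-r * t_d) = 0.4075 * 0.96656918 = 0.39387694
S_0' = S_0 - PV(D) = 27.6900 - 0.39387694 = 27.29612306
d1 = (ln(S_0'/K) + (r + sigma^2/2)*T) / (sigma*sqrt(T)) = 0.05541184
d2 = d1 - sigma*sqrt(T) = -0.48347591
exp(-rT) = 0.94459407
N(d1) = 0.52209482; N(d2) = 0.31437893
C = S_0' * N(d1) - K * exp(-rT) * N(d2) = 27.29612306 * 0.52209482 - 32.4300 * 0.94459407 * 0.31437893 = 4.6207

Answer: Price = 4.6207


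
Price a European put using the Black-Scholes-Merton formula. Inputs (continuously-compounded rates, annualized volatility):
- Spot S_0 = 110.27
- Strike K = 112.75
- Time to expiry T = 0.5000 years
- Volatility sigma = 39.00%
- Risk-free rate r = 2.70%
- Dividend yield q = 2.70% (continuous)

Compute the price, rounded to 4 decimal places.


d1 = (ln(S/K) + (r - q + 0.5*sigma^2) * T) / (sigma * sqrt(T)) = 0.05723549
d2 = d1 - sigma * sqrt(T) = -0.21853615
exp(-rT) = 0.98659072; exp(-qT) = 0.98659072
P = K * exp(-rT) * N(-d2) - S_0 * exp(-qT) * N(-d1)
N(-d1) = 0.47717880; N(-d2) = 0.58649430
P = 112.7500 * 0.98659072 * 0.58649430 - 110.2700 * 0.98659072 * 0.47717880 = 13.3276

Answer: Price = 13.3276


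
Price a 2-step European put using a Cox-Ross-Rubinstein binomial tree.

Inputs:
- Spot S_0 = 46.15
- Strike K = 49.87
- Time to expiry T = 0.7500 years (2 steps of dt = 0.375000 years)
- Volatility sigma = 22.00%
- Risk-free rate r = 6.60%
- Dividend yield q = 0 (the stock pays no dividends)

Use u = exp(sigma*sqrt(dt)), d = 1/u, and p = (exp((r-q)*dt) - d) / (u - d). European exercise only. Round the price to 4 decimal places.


dt = T/N = 0.375000
u = exp(sigma*sqrt(dt)) = 1.144219; d = 1/u = 0.873959
p = (exp((r-q)*dt) - d) / (u - d) = 0.559092
Discount per step: exp(-r*dt) = 0.975554
Stock lattice S(k, i) with i counting down-moves:
  k=0: S(0,0) = 46.1500
  k=1: S(1,0) = 52.8057; S(1,1) = 40.3332
  k=2: S(2,0) = 60.4212; S(2,1) = 46.1500; S(2,2) = 35.2496
Terminal payoffs V(N, i) = max(K - S_T, 0):
  V(2,0) = 0.000000; V(2,1) = 3.720000; V(2,2) = 14.620439
Backward induction: V(k, i) = exp(-r*dt) * [p * V(k+1, i) + (1-p) * V(k+1, i+1)].
  V(1,0) = exp(-r*dt) * [p*0.000000 + (1-p)*3.720000] = 1.600083
  V(1,1) = exp(-r*dt) * [p*3.720000 + (1-p)*14.620439] = 8.317664
  V(0,0) = exp(-r*dt) * [p*1.600083 + (1-p)*8.317664] = 4.450399

Answer: Price = V(0,0) = 4.4504


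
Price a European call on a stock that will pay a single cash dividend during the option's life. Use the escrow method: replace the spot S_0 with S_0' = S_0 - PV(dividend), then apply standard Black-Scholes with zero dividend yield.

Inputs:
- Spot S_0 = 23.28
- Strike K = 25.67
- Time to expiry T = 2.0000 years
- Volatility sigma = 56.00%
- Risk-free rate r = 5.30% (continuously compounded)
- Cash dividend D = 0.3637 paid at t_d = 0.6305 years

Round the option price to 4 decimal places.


Answer: Price = 7.0040

Derivation:
PV(D) = D * exp(-r * t_d) = 0.3637 * 0.96713566 = 0.35174724
S_0' = S_0 - PV(D) = 23.2800 - 0.35174724 = 22.92825276
d1 = (ln(S_0'/K) + (r + sigma^2/2)*T) / (sigma*sqrt(T)) = 0.38720018
d2 = d1 - sigma*sqrt(T) = -0.40475941
exp(-rT) = 0.89942465
N(d1) = 0.65069599; N(d2) = 0.34282718
C = S_0' * N(d1) - K * exp(-rT) * N(d2) = 22.92825276 * 0.65069599 - 25.6700 * 0.89942465 * 0.34282718 = 7.0040


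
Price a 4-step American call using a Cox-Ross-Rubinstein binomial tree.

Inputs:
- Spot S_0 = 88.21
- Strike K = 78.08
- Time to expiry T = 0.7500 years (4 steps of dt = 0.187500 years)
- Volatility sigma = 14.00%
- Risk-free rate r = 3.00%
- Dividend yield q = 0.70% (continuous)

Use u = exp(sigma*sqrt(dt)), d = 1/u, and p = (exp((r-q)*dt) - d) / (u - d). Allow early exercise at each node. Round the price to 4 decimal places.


dt = T/N = 0.187500
u = exp(sigma*sqrt(dt)) = 1.062497; d = 1/u = 0.941179
p = (exp((r-q)*dt) - d) / (u - d) = 0.520473
Discount per step: exp(-r*dt) = 0.994391
Stock lattice S(k, i) with i counting down-moves:
  k=0: S(0,0) = 88.2100
  k=1: S(1,0) = 93.7229; S(1,1) = 83.0214
  k=2: S(2,0) = 99.5803; S(2,1) = 88.2100; S(2,2) = 78.1380
  k=3: S(3,0) = 105.8037; S(3,1) = 93.7229; S(3,2) = 83.0214; S(3,3) = 73.5419
  k=4: S(4,0) = 112.4161; S(4,1) = 99.5803; S(4,2) = 88.2100; S(4,3) = 78.1380; S(4,4) = 69.2161
Terminal payoffs V(N, i) = max(S_T - K, 0):
  V(4,0) = 34.336132; V(4,1) = 21.500254; V(4,2) = 10.130000; V(4,3) = 0.058022; V(4,4) = 0.000000
Backward induction: V(k, i) = exp(-r*dt) * [p * V(k+1, i) + (1-p) * V(k+1, i+1)]; then take max(V_cont, immediate exercise) for American.
  V(3,0) = exp(-r*dt) * [p*34.336132 + (1-p)*21.500254] = 28.022910; exercise = 27.723719; V(3,0) = max -> 28.022910
  V(3,1) = exp(-r*dt) * [p*21.500254 + (1-p)*10.130000] = 15.957895; exercise = 15.642858; V(3,1) = max -> 15.957895
  V(3,2) = exp(-r*dt) * [p*10.130000 + (1-p)*0.058022] = 5.270485; exercise = 4.941413; V(3,2) = max -> 5.270485
  V(3,3) = exp(-r*dt) * [p*0.058022 + (1-p)*0.000000] = 0.030030; exercise = 0.000000; V(3,3) = max -> 0.030030
  V(2,0) = exp(-r*dt) * [p*28.022910 + (1-p)*15.957895] = 22.112676; exercise = 21.500254; V(2,0) = max -> 22.112676
  V(2,1) = exp(-r*dt) * [p*15.957895 + (1-p)*5.270485] = 10.772230; exercise = 10.130000; V(2,1) = max -> 10.772230
  V(2,2) = exp(-r*dt) * [p*5.270485 + (1-p)*0.030030] = 2.742078; exercise = 0.058022; V(2,2) = max -> 2.742078
  V(1,0) = exp(-r*dt) * [p*22.112676 + (1-p)*10.772230] = 16.581095; exercise = 15.642858; V(1,0) = max -> 16.581095
  V(1,1) = exp(-r*dt) * [p*10.772230 + (1-p)*2.742078] = 6.882731; exercise = 4.941413; V(1,1) = max -> 6.882731
  V(0,0) = exp(-r*dt) * [p*16.581095 + (1-p)*6.882731] = 11.863548; exercise = 10.130000; V(0,0) = max -> 11.863548

Answer: Price = V(0,0) = 11.8635


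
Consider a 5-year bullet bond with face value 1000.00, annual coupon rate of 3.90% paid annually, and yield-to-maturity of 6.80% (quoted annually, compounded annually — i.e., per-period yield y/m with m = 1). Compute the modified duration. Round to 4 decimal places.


Coupon per period c = face * coupon_rate / m = 39.000000
Periods per year m = 1; per-period yield y/m = 0.068000
Number of cashflows N = 5
Cashflows (t years, CF_t, discount factor 1/(1+y/m)^(m*t), PV):
  t = 1.0000: CF_t = 39.000000, DF = 0.936330, PV = 36.516854
  t = 2.0000: CF_t = 39.000000, DF = 0.876713, PV = 34.191811
  t = 3.0000: CF_t = 39.000000, DF = 0.820892, PV = 32.014804
  t = 4.0000: CF_t = 39.000000, DF = 0.768626, PV = 29.976408
  t = 5.0000: CF_t = 1039.000000, DF = 0.719687, PV = 747.754928
Price P = sum_t PV_t = 880.454806
First compute Macaulay numerator sum_t t * PV_t:
  t * PV_t at t = 1.0000: 36.516854
  t * PV_t at t = 2.0000: 68.383622
  t * PV_t at t = 3.0000: 96.044412
  t * PV_t at t = 4.0000: 119.905633
  t * PV_t at t = 5.0000: 3738.774642
Macaulay duration D = 4059.625163 / 880.454806 = 4.610827
Modified duration = D / (1 + y/m) = 4.610827 / (1 + 0.068000) = 4.317254

Answer: Modified duration = 4.3173


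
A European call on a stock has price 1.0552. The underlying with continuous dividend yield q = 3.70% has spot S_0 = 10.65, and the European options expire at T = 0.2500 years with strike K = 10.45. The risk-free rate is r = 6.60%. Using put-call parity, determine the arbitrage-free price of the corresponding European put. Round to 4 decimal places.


Put-call parity: C - P = S_0 * exp(-qT) - K * exp(-rT).
S_0 * exp(-qT) = 10.6500 * 0.99079265 = 10.55194172
K * exp(-rT) = 10.4500 * 0.98363538 = 10.27898971
P = C - S*exp(-qT) + K*exp(-rT)
P = 1.0552 - 10.55194172 + 10.27898971 = 0.7822

Answer: Put price = 0.7822


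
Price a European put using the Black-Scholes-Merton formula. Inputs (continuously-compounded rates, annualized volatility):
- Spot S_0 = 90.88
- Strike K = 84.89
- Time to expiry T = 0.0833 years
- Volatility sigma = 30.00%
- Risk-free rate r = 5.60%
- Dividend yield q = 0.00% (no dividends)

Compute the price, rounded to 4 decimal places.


d1 = (ln(S/K) + (r - q + 0.5*sigma^2) * T) / (sigma * sqrt(T)) = 0.88464239
d2 = d1 - sigma * sqrt(T) = 0.79805717
exp(-rT) = 0.99534606; exp(-qT) = 1.00000000
P = K * exp(-rT) * N(-d2) - S_0 * exp(-qT) * N(-d1)
N(-d1) = 0.18817477; N(-d2) = 0.21241866
P = 84.8900 * 0.99534606 * 0.21241866 - 90.8800 * 1.00000000 * 0.18817477 = 0.8470

Answer: Price = 0.8470


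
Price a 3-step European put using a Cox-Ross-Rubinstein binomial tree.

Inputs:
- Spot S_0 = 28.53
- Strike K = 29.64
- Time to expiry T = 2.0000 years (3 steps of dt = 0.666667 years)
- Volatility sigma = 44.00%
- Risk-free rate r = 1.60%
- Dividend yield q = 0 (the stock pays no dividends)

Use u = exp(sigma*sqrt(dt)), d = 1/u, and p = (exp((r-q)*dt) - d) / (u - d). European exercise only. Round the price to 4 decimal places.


Answer: Price = V(0,0) = 7.6205

Derivation:
dt = T/N = 0.666667
u = exp(sigma*sqrt(dt)) = 1.432267; d = 1/u = 0.698194
p = (exp((r-q)*dt) - d) / (u - d) = 0.425748
Discount per step: exp(-r*dt) = 0.989390
Stock lattice S(k, i) with i counting down-moves:
  k=0: S(0,0) = 28.5300
  k=1: S(1,0) = 40.8626; S(1,1) = 19.9195
  k=2: S(2,0) = 58.5261; S(2,1) = 28.5300; S(2,2) = 13.9077
  k=3: S(3,0) = 83.8250; S(3,1) = 40.8626; S(3,2) = 19.9195; S(3,3) = 9.7102
Terminal payoffs V(N, i) = max(K - S_T, 0):
  V(3,0) = 0.000000; V(3,1) = 0.000000; V(3,2) = 9.720530; V(3,3) = 19.929763
Backward induction: V(k, i) = exp(-r*dt) * [p * V(k+1, i) + (1-p) * V(k+1, i+1)].
  V(2,0) = exp(-r*dt) * [p*0.000000 + (1-p)*0.000000] = 0.000000
  V(2,1) = exp(-r*dt) * [p*0.000000 + (1-p)*9.720530] = 5.522812
  V(2,2) = exp(-r*dt) * [p*9.720530 + (1-p)*19.929763] = 15.417868
  V(1,0) = exp(-r*dt) * [p*0.000000 + (1-p)*5.522812] = 3.137838
  V(1,1) = exp(-r*dt) * [p*5.522812 + (1-p)*15.417868] = 11.086186
  V(0,0) = exp(-r*dt) * [p*3.137838 + (1-p)*11.086186] = 7.620475


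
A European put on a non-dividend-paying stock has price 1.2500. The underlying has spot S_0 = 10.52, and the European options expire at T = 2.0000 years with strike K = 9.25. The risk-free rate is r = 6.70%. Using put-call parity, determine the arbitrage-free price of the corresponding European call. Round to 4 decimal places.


Put-call parity: C - P = S_0 * exp(-qT) - K * exp(-rT).
S_0 * exp(-qT) = 10.5200 * 1.00000000 = 10.52000000
K * exp(-rT) = 9.2500 * 0.87459006 = 8.08995810
C = P + S*exp(-qT) - K*exp(-rT)
C = 1.2500 + 10.52000000 - 8.08995810 = 3.6800

Answer: Call price = 3.6800


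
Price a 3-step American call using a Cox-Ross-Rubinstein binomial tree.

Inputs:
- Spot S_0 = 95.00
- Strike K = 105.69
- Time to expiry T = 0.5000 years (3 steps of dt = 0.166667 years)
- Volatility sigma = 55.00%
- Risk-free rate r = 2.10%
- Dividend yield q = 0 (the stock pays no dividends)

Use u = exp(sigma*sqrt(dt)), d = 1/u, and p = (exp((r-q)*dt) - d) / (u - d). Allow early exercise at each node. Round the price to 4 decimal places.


Answer: Price = V(0,0) = 11.7547

Derivation:
dt = T/N = 0.166667
u = exp(sigma*sqrt(dt)) = 1.251742; d = 1/u = 0.798886
p = (exp((r-q)*dt) - d) / (u - d) = 0.451843
Discount per step: exp(-r*dt) = 0.996506
Stock lattice S(k, i) with i counting down-moves:
  k=0: S(0,0) = 95.0000
  k=1: S(1,0) = 118.9155; S(1,1) = 75.8942
  k=2: S(2,0) = 148.8516; S(2,1) = 95.0000; S(2,2) = 60.6308
  k=3: S(3,0) = 186.3239; S(3,1) = 118.9155; S(3,2) = 75.8942; S(3,3) = 48.4372
Terminal payoffs V(N, i) = max(S_T - K, 0):
  V(3,0) = 80.633903; V(3,1) = 13.225535; V(3,2) = 0.000000; V(3,3) = 0.000000
Backward induction: V(k, i) = exp(-r*dt) * [p * V(k+1, i) + (1-p) * V(k+1, i+1)]; then take max(V_cont, immediate exercise) for American.
  V(2,0) = exp(-r*dt) * [p*80.633903 + (1-p)*13.225535] = 43.530894; exercise = 43.161626; V(2,0) = max -> 43.530894
  V(2,1) = exp(-r*dt) * [p*13.225535 + (1-p)*0.000000] = 5.954984; exercise = 0.000000; V(2,1) = max -> 5.954984
  V(2,2) = exp(-r*dt) * [p*0.000000 + (1-p)*0.000000] = 0.000000; exercise = 0.000000; V(2,2) = max -> 0.000000
  V(1,0) = exp(-r*dt) * [p*43.530894 + (1-p)*5.954984] = 22.853261; exercise = 13.225535; V(1,0) = max -> 22.853261
  V(1,1) = exp(-r*dt) * [p*5.954984 + (1-p)*0.000000] = 2.681315; exercise = 0.000000; V(1,1) = max -> 2.681315
  V(0,0) = exp(-r*dt) * [p*22.853261 + (1-p)*2.681315] = 11.754650; exercise = 0.000000; V(0,0) = max -> 11.754650


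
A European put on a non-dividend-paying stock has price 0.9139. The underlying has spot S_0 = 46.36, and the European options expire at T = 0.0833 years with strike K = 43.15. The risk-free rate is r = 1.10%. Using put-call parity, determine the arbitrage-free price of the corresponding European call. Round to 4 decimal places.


Put-call parity: C - P = S_0 * exp(-qT) - K * exp(-rT).
S_0 * exp(-qT) = 46.3600 * 1.00000000 = 46.36000000
K * exp(-rT) = 43.1500 * 0.99908412 = 43.11047976
C = P + S*exp(-qT) - K*exp(-rT)
C = 0.9139 + 46.36000000 - 43.11047976 = 4.1634

Answer: Call price = 4.1634


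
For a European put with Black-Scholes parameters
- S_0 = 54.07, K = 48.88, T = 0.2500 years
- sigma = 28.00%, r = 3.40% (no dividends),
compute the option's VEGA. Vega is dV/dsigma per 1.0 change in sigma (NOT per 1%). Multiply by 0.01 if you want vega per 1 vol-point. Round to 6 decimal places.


Answer: Vega = 7.505683

Derivation:
d1 = 0.8515084895; d2 = 0.7115084895
phi(d1) = 0.2776283620; exp(-qT) = 1.0000000000; exp(-rT) = 0.9915360229
Vega = S * exp(-qT) * phi(d1) * sqrt(T) = 54.0700 * 1.0000000000 * 0.2776283620 * 0.5000000000 = 7.505683


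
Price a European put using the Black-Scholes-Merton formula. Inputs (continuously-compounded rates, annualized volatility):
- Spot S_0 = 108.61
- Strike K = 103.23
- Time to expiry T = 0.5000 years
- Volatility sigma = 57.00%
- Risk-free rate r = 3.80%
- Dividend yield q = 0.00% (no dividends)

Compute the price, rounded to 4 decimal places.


Answer: Price = 13.3474

Derivation:
d1 = (ln(S/K) + (r - q + 0.5*sigma^2) * T) / (sigma * sqrt(T)) = 0.37471443
d2 = d1 - sigma * sqrt(T) = -0.02833643
exp(-rT) = 0.98117936; exp(-qT) = 1.00000000
P = K * exp(-rT) * N(-d2) - S_0 * exp(-qT) * N(-d1)
N(-d1) = 0.35393643; N(-d2) = 0.51130309
P = 103.2300 * 0.98117936 * 0.51130309 - 108.6100 * 1.00000000 * 0.35393643 = 13.3474


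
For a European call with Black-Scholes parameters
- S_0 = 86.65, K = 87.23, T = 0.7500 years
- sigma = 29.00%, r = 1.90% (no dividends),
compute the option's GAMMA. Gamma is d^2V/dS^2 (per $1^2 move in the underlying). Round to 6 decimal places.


Answer: Gamma = 0.018111

Derivation:
d1 = 0.1557500211; d2 = -0.0953973460
phi(d1) = 0.3941327223; exp(-qT) = 1.0000000000; exp(-rT) = 0.9858510507
Gamma = exp(-qT) * phi(d1) / (S * sigma * sqrt(T)) = 1.0000000000 * 0.3941327223 / (86.6500 * 0.2900 * 0.8660254038) = 0.018111


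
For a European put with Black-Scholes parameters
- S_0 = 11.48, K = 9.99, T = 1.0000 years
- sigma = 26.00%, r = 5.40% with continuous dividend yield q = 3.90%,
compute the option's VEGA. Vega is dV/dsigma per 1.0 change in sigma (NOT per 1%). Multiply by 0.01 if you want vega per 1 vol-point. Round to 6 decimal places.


Answer: Vega = 3.393097

Derivation:
d1 = 0.7223915317; d2 = 0.4623915317
phi(d1) = 0.3073207478; exp(-qT) = 0.9617507091; exp(-rT) = 0.9474321065
Vega = S * exp(-qT) * phi(d1) * sqrt(T) = 11.4800 * 0.9617507091 * 0.3073207478 * 1.0000000000 = 3.393097


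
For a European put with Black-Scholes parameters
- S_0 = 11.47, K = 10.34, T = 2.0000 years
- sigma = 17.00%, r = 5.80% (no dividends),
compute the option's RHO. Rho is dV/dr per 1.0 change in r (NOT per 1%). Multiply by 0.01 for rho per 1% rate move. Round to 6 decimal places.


d1 = 1.0341023311; d2 = 0.7936860255
phi(d1) = 0.2337221298; exp(-qT) = 1.0000000000; exp(-rT) = 0.8904752233
N(-d2) = 0.2136891188
Rho = -K*T*exp(-rT)*N(-d2) = -10.3400 * 2.0000 * 0.8904752233 * 0.2136891188 = -3.935091

Answer: Rho = -3.935091


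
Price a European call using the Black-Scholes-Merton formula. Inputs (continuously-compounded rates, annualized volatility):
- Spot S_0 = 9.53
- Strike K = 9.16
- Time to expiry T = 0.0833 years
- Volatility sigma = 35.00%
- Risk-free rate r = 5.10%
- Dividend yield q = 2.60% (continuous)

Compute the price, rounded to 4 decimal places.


d1 = (ln(S/K) + (r - q + 0.5*sigma^2) * T) / (sigma * sqrt(T)) = 0.46312587
d2 = d1 - sigma * sqrt(T) = 0.36210979
exp(-rT) = 0.99576071; exp(-qT) = 0.99783654
C = S_0 * exp(-qT) * N(d1) - K * exp(-rT) * N(d2)
N(d1) = 0.67836293; N(d2) = 0.64136500
C = 9.5300 * 0.99783654 * 0.67836293 - 9.1600 * 0.99576071 * 0.64136500 = 0.6008

Answer: Price = 0.6008


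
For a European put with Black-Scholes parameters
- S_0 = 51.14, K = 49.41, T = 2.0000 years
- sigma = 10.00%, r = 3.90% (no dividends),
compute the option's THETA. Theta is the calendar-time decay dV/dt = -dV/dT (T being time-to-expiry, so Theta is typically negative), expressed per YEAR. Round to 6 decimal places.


Answer: Theta = -0.078002

Derivation:
d1 = 0.8655986639; d2 = 0.7241773077
phi(d1) = 0.2742900772; exp(-qT) = 1.0000000000; exp(-rT) = 0.9249644265
Theta = -S*exp(-qT)*phi(d1)*sigma/(2*sqrt(T)) + r*K*exp(-rT)*N(-d2) - q*S*exp(-qT)*N(-d1)
N(-d1) = 0.1933551443; N(-d2) = 0.2344784441; sqrt(T) = 1.4142135624
Term 1 = -51.1400 * 1.0000000000 * 0.2742900772 * 0.1000 / (2 * 1.4142135624) = -0.4959362193
Term 2 = 0.0390 * 49.4100 * 0.9249644265 * 0.2344784441 = 0.4179337223
Term 3 = 0 (no dividend yield, q = 0)
Theta = -0.4959362193 + (0.4179337223) + (0.0000000000) = -0.078002


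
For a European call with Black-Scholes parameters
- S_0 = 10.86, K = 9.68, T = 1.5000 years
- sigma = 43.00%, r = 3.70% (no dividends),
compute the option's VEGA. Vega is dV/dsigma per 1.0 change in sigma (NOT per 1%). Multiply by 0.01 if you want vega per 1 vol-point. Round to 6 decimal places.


Answer: Vega = 4.466152

Derivation:
d1 = 0.5871168924; d2 = 0.0604765977
phi(d1) = 0.3357824981; exp(-qT) = 1.0000000000; exp(-rT) = 0.9460120237
Vega = S * exp(-qT) * phi(d1) * sqrt(T) = 10.8600 * 1.0000000000 * 0.3357824981 * 1.2247448714 = 4.466152


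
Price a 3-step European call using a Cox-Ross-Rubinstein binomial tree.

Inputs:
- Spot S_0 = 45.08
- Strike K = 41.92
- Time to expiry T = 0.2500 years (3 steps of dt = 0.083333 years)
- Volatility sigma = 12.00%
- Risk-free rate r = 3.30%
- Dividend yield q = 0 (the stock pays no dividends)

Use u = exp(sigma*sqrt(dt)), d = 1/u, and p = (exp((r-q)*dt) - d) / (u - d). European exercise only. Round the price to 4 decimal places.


Answer: Price = V(0,0) = 3.6363

Derivation:
dt = T/N = 0.083333
u = exp(sigma*sqrt(dt)) = 1.035248; d = 1/u = 0.965952
p = (exp((r-q)*dt) - d) / (u - d) = 0.531080
Discount per step: exp(-r*dt) = 0.997254
Stock lattice S(k, i) with i counting down-moves:
  k=0: S(0,0) = 45.0800
  k=1: S(1,0) = 46.6690; S(1,1) = 43.5451
  k=2: S(2,0) = 48.3140; S(2,1) = 45.0800; S(2,2) = 42.0625
  k=3: S(3,0) = 50.0169; S(3,1) = 46.6690; S(3,2) = 43.5451; S(3,3) = 40.6304
Terminal payoffs V(N, i) = max(S_T - K, 0):
  V(3,0) = 8.096939; V(3,1) = 4.748980; V(3,2) = 1.625121; V(3,3) = 0.000000
Backward induction: V(k, i) = exp(-r*dt) * [p * V(k+1, i) + (1-p) * V(k+1, i+1)].
  V(2,0) = exp(-r*dt) * [p*8.096939 + (1-p)*4.748980] = 6.509090
  V(2,1) = exp(-r*dt) * [p*4.748980 + (1-p)*1.625121] = 3.275122
  V(2,2) = exp(-r*dt) * [p*1.625121 + (1-p)*0.000000] = 0.860699
  V(1,0) = exp(-r*dt) * [p*6.509090 + (1-p)*3.275122] = 4.978907
  V(1,1) = exp(-r*dt) * [p*3.275122 + (1-p)*0.860699] = 2.137066
  V(0,0) = exp(-r*dt) * [p*4.978907 + (1-p)*2.137066] = 3.636298


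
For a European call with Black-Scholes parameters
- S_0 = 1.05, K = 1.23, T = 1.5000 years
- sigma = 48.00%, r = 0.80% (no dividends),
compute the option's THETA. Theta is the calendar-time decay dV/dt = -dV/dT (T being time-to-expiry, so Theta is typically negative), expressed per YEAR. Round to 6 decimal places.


Answer: Theta = -0.084857

Derivation:
d1 = 0.0452066852; d2 = -0.5426708531
phi(d1) = 0.3985348405; exp(-qT) = 1.0000000000; exp(-rT) = 0.9880717129
Theta = -S*exp(-qT)*phi(d1)*sigma/(2*sqrt(T)) - r*K*exp(-rT)*N(d2) + q*S*exp(-qT)*N(d1)
N(d1) = 0.5180287171; N(d2) = 0.2936782229; sqrt(T) = 1.2247448714
Term 1 = -1.0500 * 1.0000000000 * 0.3985348405 * 0.4800 / (2 * 1.2247448714) = -0.0820013883
Term 2 = -0.0080 * 1.2300 * 0.9880717129 * 0.2936782229 = -0.0028553234
Term 3 = 0 (no dividend yield, q = 0)
Theta = -0.0820013883 + (-0.0028553234) + (0.0000000000) = -0.084857


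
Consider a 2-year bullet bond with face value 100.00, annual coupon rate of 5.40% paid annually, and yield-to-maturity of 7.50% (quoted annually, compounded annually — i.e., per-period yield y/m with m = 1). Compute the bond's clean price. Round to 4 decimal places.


Coupon per period c = face * coupon_rate / m = 5.400000
Periods per year m = 1; per-period yield y/m = 0.075000
Number of cashflows N = 2
Cashflows (t years, CF_t, discount factor 1/(1+y/m)^(m*t), PV):
  t = 1.0000: CF_t = 5.400000, DF = 0.930233, PV = 5.023256
  t = 2.0000: CF_t = 105.400000, DF = 0.865333, PV = 91.206057
Price P = sum_t PV_t = 96.229313

Answer: Price = 96.2293


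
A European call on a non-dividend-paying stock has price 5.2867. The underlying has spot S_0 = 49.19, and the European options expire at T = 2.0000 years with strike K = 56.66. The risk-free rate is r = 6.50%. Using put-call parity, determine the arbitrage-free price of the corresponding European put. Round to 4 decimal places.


Put-call parity: C - P = S_0 * exp(-qT) - K * exp(-rT).
S_0 * exp(-qT) = 49.1900 * 1.00000000 = 49.19000000
K * exp(-rT) = 56.6600 * 0.87809543 = 49.75288712
P = C - S*exp(-qT) + K*exp(-rT)
P = 5.2867 - 49.19000000 + 49.75288712 = 5.8496

Answer: Put price = 5.8496


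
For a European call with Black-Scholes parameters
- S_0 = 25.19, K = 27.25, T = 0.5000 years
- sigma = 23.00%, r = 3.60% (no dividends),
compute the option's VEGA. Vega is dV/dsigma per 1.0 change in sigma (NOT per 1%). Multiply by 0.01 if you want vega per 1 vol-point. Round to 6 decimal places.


d1 = -0.2913367911; d2 = -0.4539713508
phi(d1) = 0.3823659686; exp(-qT) = 1.0000000000; exp(-rT) = 0.9821610324
Vega = S * exp(-qT) * phi(d1) * sqrt(T) = 25.1900 * 1.0000000000 * 0.3823659686 * 0.7071067812 = 6.810710

Answer: Vega = 6.810710


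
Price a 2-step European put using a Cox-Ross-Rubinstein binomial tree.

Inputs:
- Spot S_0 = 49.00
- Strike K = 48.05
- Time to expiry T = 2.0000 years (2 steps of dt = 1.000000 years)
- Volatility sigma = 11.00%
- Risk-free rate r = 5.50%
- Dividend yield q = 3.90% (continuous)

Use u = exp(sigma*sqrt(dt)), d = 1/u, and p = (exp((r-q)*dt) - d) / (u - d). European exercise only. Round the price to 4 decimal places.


Answer: Price = V(0,0) = 1.6135

Derivation:
dt = T/N = 1.000000
u = exp(sigma*sqrt(dt)) = 1.116278; d = 1/u = 0.895834
p = (exp((r-q)*dt) - d) / (u - d) = 0.545692
Discount per step: exp(-r*dt) = 0.946485
Stock lattice S(k, i) with i counting down-moves:
  k=0: S(0,0) = 49.0000
  k=1: S(1,0) = 54.6976; S(1,1) = 43.8959
  k=2: S(2,0) = 61.0578; S(2,1) = 49.0000; S(2,2) = 39.3234
Terminal payoffs V(N, i) = max(K - S_T, 0):
  V(2,0) = 0.000000; V(2,1) = 0.000000; V(2,2) = 8.726579
Backward induction: V(k, i) = exp(-r*dt) * [p * V(k+1, i) + (1-p) * V(k+1, i+1)].
  V(1,0) = exp(-r*dt) * [p*0.000000 + (1-p)*0.000000] = 0.000000
  V(1,1) = exp(-r*dt) * [p*0.000000 + (1-p)*8.726579] = 3.752390
  V(0,0) = exp(-r*dt) * [p*0.000000 + (1-p)*3.752390] = 1.613511


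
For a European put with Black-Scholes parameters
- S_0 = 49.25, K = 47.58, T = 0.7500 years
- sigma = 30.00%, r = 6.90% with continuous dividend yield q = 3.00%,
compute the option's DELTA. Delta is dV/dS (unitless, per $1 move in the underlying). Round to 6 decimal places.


Answer: Delta = -0.345861

Derivation:
d1 = 0.3752655997; d2 = 0.1154579785
phi(d1) = 0.3718180459; exp(-qT) = 0.9777512372; exp(-rT) = 0.9495662287
N(-d1) = 0.3537314737
Delta = -exp(-qT) * N(-d1) = -0.9777512372 * 0.3537314737 = -0.345861


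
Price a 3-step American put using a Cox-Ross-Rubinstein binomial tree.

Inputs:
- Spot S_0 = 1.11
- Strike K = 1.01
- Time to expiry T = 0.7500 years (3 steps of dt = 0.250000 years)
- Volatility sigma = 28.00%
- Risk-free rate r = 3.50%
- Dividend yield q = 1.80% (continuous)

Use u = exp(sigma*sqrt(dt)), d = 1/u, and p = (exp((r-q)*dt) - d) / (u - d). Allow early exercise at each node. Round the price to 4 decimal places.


Answer: Price = V(0,0) = 0.0568

Derivation:
dt = T/N = 0.250000
u = exp(sigma*sqrt(dt)) = 1.150274; d = 1/u = 0.869358
p = (exp((r-q)*dt) - d) / (u - d) = 0.480218
Discount per step: exp(-r*dt) = 0.991288
Stock lattice S(k, i) with i counting down-moves:
  k=0: S(0,0) = 1.1100
  k=1: S(1,0) = 1.2768; S(1,1) = 0.9650
  k=2: S(2,0) = 1.4687; S(2,1) = 1.1100; S(2,2) = 0.8389
  k=3: S(3,0) = 1.6894; S(3,1) = 1.2768; S(3,2) = 0.9650; S(3,3) = 0.7293
Terminal payoffs V(N, i) = max(K - S_T, 0):
  V(3,0) = 0.000000; V(3,1) = 0.000000; V(3,2) = 0.045012; V(3,3) = 0.280678
Backward induction: V(k, i) = exp(-r*dt) * [p * V(k+1, i) + (1-p) * V(k+1, i+1)]; then take max(V_cont, immediate exercise) for American.
  V(2,0) = exp(-r*dt) * [p*0.000000 + (1-p)*0.000000] = 0.000000; exercise = 0.000000; V(2,0) = max -> 0.000000
  V(2,1) = exp(-r*dt) * [p*0.000000 + (1-p)*0.045012] = 0.023193; exercise = 0.000000; V(2,1) = max -> 0.023193
  V(2,2) = exp(-r*dt) * [p*0.045012 + (1-p)*0.280678] = 0.166048; exercise = 0.171080; V(2,2) = max -> 0.171080
  V(1,0) = exp(-r*dt) * [p*0.000000 + (1-p)*0.023193] = 0.011950; exercise = 0.000000; V(1,0) = max -> 0.011950
  V(1,1) = exp(-r*dt) * [p*0.023193 + (1-p)*0.171080] = 0.099190; exercise = 0.045012; V(1,1) = max -> 0.099190
  V(0,0) = exp(-r*dt) * [p*0.011950 + (1-p)*0.099190] = 0.056797; exercise = 0.000000; V(0,0) = max -> 0.056797


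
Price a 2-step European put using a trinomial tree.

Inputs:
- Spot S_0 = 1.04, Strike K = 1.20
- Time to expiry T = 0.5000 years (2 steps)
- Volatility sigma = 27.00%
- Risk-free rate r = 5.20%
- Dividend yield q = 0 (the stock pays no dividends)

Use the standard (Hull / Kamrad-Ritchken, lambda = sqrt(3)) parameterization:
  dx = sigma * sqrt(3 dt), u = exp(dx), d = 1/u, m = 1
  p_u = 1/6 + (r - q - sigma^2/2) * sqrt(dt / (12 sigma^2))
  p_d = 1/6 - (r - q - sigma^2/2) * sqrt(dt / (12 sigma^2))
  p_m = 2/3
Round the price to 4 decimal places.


Answer: Price = V(0,0) = 0.1688

Derivation:
dt = T/N = 0.250000; dx = sigma*sqrt(3*dt) = 0.233827
u = exp(dx) = 1.263426; d = 1/u = 0.791499
p_u = 0.174979, p_m = 0.666667, p_d = 0.158354
Discount per step: exp(-r*dt) = 0.987084
Stock lattice S(k, j) with j the centered position index:
  k=0: S(0,+0) = 1.0400
  k=1: S(1,-1) = 0.8232; S(1,+0) = 1.0400; S(1,+1) = 1.3140
  k=2: S(2,-2) = 0.6515; S(2,-1) = 0.8232; S(2,+0) = 1.0400; S(2,+1) = 1.3140; S(2,+2) = 1.6601
Terminal payoffs V(N, j) = max(K - S_T, 0):
  V(2,-2) = 0.548471; V(2,-1) = 0.376841; V(2,+0) = 0.160000; V(2,+1) = 0.000000; V(2,+2) = 0.000000
Backward induction: V(k, j) = exp(-r*dt) * [p_u * V(k+1, j+1) + p_m * V(k+1, j) + p_d * V(k+1, j-1)]
  V(1,-1) = exp(-r*dt) * [p_u*0.160000 + p_m*0.376841 + p_d*0.548471] = 0.361348
  V(1,+0) = exp(-r*dt) * [p_u*0.000000 + p_m*0.160000 + p_d*0.376841] = 0.164193
  V(1,+1) = exp(-r*dt) * [p_u*0.000000 + p_m*0.000000 + p_d*0.160000] = 0.025009
  V(0,+0) = exp(-r*dt) * [p_u*0.025009 + p_m*0.164193 + p_d*0.361348] = 0.168849


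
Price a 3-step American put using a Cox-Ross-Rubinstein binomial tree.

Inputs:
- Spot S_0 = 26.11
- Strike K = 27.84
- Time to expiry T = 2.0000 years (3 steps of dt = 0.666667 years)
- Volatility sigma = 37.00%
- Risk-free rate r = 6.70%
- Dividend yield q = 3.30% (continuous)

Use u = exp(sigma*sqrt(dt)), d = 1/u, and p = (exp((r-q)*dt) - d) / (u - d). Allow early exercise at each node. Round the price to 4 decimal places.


dt = T/N = 0.666667
u = exp(sigma*sqrt(dt)) = 1.352702; d = 1/u = 0.739261
p = (exp((r-q)*dt) - d) / (u - d) = 0.462415
Discount per step: exp(-r*dt) = 0.956316
Stock lattice S(k, i) with i counting down-moves:
  k=0: S(0,0) = 26.1100
  k=1: S(1,0) = 35.3190; S(1,1) = 19.3021
  k=2: S(2,0) = 47.7761; S(2,1) = 26.1100; S(2,2) = 14.2693
  k=3: S(3,0) = 64.6268; S(3,1) = 35.3190; S(3,2) = 19.3021; S(3,3) = 10.5487
Terminal payoffs V(N, i) = max(K - S_T, 0):
  V(3,0) = 0.000000; V(3,1) = 0.000000; V(3,2) = 8.537886; V(3,3) = 17.291252
Backward induction: V(k, i) = exp(-r*dt) * [p * V(k+1, i) + (1-p) * V(k+1, i+1)]; then take max(V_cont, immediate exercise) for American.
  V(2,0) = exp(-r*dt) * [p*0.000000 + (1-p)*0.000000] = 0.000000; exercise = 0.000000; V(2,0) = max -> 0.000000
  V(2,1) = exp(-r*dt) * [p*0.000000 + (1-p)*8.537886] = 4.389335; exercise = 1.730000; V(2,1) = max -> 4.389335
  V(2,2) = exp(-r*dt) * [p*8.537886 + (1-p)*17.291252] = 12.665032; exercise = 13.570692; V(2,2) = max -> 13.570692
  V(1,0) = exp(-r*dt) * [p*0.000000 + (1-p)*4.389335] = 2.256561; exercise = 0.000000; V(1,0) = max -> 2.256561
  V(1,1) = exp(-r*dt) * [p*4.389335 + (1-p)*13.570692] = 8.917737; exercise = 8.537886; V(1,1) = max -> 8.917737
  V(0,0) = exp(-r*dt) * [p*2.256561 + (1-p)*8.917737] = 5.582503; exercise = 1.730000; V(0,0) = max -> 5.582503

Answer: Price = V(0,0) = 5.5825
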